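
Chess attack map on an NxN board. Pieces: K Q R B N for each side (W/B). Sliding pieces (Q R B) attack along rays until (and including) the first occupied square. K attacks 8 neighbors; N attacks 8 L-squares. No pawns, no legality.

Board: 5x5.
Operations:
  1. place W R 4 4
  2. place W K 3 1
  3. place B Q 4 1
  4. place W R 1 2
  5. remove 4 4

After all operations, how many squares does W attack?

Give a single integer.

Op 1: place WR@(4,4)
Op 2: place WK@(3,1)
Op 3: place BQ@(4,1)
Op 4: place WR@(1,2)
Op 5: remove (4,4)
Per-piece attacks for W:
  WR@(1,2): attacks (1,3) (1,4) (1,1) (1,0) (2,2) (3,2) (4,2) (0,2)
  WK@(3,1): attacks (3,2) (3,0) (4,1) (2,1) (4,2) (4,0) (2,2) (2,0)
Union (13 distinct): (0,2) (1,0) (1,1) (1,3) (1,4) (2,0) (2,1) (2,2) (3,0) (3,2) (4,0) (4,1) (4,2)

Answer: 13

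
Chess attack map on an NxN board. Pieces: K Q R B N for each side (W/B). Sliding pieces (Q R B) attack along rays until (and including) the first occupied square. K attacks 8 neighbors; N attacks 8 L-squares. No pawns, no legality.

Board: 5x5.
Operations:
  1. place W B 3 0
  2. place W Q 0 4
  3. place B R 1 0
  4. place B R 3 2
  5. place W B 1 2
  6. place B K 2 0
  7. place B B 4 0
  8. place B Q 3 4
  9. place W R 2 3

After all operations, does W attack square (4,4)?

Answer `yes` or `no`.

Op 1: place WB@(3,0)
Op 2: place WQ@(0,4)
Op 3: place BR@(1,0)
Op 4: place BR@(3,2)
Op 5: place WB@(1,2)
Op 6: place BK@(2,0)
Op 7: place BB@(4,0)
Op 8: place BQ@(3,4)
Op 9: place WR@(2,3)
Per-piece attacks for W:
  WQ@(0,4): attacks (0,3) (0,2) (0,1) (0,0) (1,4) (2,4) (3,4) (1,3) (2,2) (3,1) (4,0) [ray(1,0) blocked at (3,4); ray(1,-1) blocked at (4,0)]
  WB@(1,2): attacks (2,3) (2,1) (3,0) (0,3) (0,1) [ray(1,1) blocked at (2,3); ray(1,-1) blocked at (3,0)]
  WR@(2,3): attacks (2,4) (2,2) (2,1) (2,0) (3,3) (4,3) (1,3) (0,3) [ray(0,-1) blocked at (2,0)]
  WB@(3,0): attacks (4,1) (2,1) (1,2) [ray(-1,1) blocked at (1,2)]
W attacks (4,4): no

Answer: no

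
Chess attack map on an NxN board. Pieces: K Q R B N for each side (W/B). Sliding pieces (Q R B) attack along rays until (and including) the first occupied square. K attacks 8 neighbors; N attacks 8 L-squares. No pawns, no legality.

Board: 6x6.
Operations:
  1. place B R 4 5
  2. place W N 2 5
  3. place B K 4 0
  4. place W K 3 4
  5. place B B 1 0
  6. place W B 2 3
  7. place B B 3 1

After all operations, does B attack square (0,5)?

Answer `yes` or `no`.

Op 1: place BR@(4,5)
Op 2: place WN@(2,5)
Op 3: place BK@(4,0)
Op 4: place WK@(3,4)
Op 5: place BB@(1,0)
Op 6: place WB@(2,3)
Op 7: place BB@(3,1)
Per-piece attacks for B:
  BB@(1,0): attacks (2,1) (3,2) (4,3) (5,4) (0,1)
  BB@(3,1): attacks (4,2) (5,3) (4,0) (2,2) (1,3) (0,4) (2,0) [ray(1,-1) blocked at (4,0)]
  BK@(4,0): attacks (4,1) (5,0) (3,0) (5,1) (3,1)
  BR@(4,5): attacks (4,4) (4,3) (4,2) (4,1) (4,0) (5,5) (3,5) (2,5) [ray(0,-1) blocked at (4,0); ray(-1,0) blocked at (2,5)]
B attacks (0,5): no

Answer: no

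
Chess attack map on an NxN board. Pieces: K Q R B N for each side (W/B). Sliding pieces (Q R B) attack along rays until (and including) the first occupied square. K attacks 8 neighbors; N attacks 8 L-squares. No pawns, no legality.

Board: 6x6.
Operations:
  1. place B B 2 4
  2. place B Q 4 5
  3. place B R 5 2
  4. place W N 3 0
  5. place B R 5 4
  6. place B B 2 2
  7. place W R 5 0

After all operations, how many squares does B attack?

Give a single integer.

Answer: 29

Derivation:
Op 1: place BB@(2,4)
Op 2: place BQ@(4,5)
Op 3: place BR@(5,2)
Op 4: place WN@(3,0)
Op 5: place BR@(5,4)
Op 6: place BB@(2,2)
Op 7: place WR@(5,0)
Per-piece attacks for B:
  BB@(2,2): attacks (3,3) (4,4) (5,5) (3,1) (4,0) (1,3) (0,4) (1,1) (0,0)
  BB@(2,4): attacks (3,5) (3,3) (4,2) (5,1) (1,5) (1,3) (0,2)
  BQ@(4,5): attacks (4,4) (4,3) (4,2) (4,1) (4,0) (5,5) (3,5) (2,5) (1,5) (0,5) (5,4) (3,4) (2,3) (1,2) (0,1) [ray(1,-1) blocked at (5,4)]
  BR@(5,2): attacks (5,3) (5,4) (5,1) (5,0) (4,2) (3,2) (2,2) [ray(0,1) blocked at (5,4); ray(0,-1) blocked at (5,0); ray(-1,0) blocked at (2,2)]
  BR@(5,4): attacks (5,5) (5,3) (5,2) (4,4) (3,4) (2,4) [ray(0,-1) blocked at (5,2); ray(-1,0) blocked at (2,4)]
Union (29 distinct): (0,0) (0,1) (0,2) (0,4) (0,5) (1,1) (1,2) (1,3) (1,5) (2,2) (2,3) (2,4) (2,5) (3,1) (3,2) (3,3) (3,4) (3,5) (4,0) (4,1) (4,2) (4,3) (4,4) (5,0) (5,1) (5,2) (5,3) (5,4) (5,5)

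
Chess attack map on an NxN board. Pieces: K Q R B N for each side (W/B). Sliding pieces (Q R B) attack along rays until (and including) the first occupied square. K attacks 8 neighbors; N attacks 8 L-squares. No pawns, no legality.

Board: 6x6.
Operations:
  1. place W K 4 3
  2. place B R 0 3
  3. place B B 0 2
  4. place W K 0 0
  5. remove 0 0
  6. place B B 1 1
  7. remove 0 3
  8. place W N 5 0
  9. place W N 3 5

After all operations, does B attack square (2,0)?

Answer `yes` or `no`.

Answer: yes

Derivation:
Op 1: place WK@(4,3)
Op 2: place BR@(0,3)
Op 3: place BB@(0,2)
Op 4: place WK@(0,0)
Op 5: remove (0,0)
Op 6: place BB@(1,1)
Op 7: remove (0,3)
Op 8: place WN@(5,0)
Op 9: place WN@(3,5)
Per-piece attacks for B:
  BB@(0,2): attacks (1,3) (2,4) (3,5) (1,1) [ray(1,1) blocked at (3,5); ray(1,-1) blocked at (1,1)]
  BB@(1,1): attacks (2,2) (3,3) (4,4) (5,5) (2,0) (0,2) (0,0) [ray(-1,1) blocked at (0,2)]
B attacks (2,0): yes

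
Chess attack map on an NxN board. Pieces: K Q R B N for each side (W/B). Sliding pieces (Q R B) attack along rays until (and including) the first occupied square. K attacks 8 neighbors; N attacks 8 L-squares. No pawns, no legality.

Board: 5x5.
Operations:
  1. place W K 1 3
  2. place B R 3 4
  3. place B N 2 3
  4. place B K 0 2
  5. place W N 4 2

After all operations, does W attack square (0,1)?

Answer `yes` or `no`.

Answer: no

Derivation:
Op 1: place WK@(1,3)
Op 2: place BR@(3,4)
Op 3: place BN@(2,3)
Op 4: place BK@(0,2)
Op 5: place WN@(4,2)
Per-piece attacks for W:
  WK@(1,3): attacks (1,4) (1,2) (2,3) (0,3) (2,4) (2,2) (0,4) (0,2)
  WN@(4,2): attacks (3,4) (2,3) (3,0) (2,1)
W attacks (0,1): no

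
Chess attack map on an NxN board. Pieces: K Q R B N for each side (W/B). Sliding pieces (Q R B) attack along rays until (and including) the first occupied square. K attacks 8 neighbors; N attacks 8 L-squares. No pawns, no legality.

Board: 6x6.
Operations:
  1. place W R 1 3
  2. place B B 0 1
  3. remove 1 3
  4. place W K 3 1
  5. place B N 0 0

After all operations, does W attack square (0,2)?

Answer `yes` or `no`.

Answer: no

Derivation:
Op 1: place WR@(1,3)
Op 2: place BB@(0,1)
Op 3: remove (1,3)
Op 4: place WK@(3,1)
Op 5: place BN@(0,0)
Per-piece attacks for W:
  WK@(3,1): attacks (3,2) (3,0) (4,1) (2,1) (4,2) (4,0) (2,2) (2,0)
W attacks (0,2): no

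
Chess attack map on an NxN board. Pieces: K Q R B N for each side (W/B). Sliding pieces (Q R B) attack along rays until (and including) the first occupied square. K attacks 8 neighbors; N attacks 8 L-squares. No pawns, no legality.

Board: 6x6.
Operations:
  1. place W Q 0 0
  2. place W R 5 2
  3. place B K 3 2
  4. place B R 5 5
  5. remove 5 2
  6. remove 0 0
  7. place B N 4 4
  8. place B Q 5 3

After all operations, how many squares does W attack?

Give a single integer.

Answer: 0

Derivation:
Op 1: place WQ@(0,0)
Op 2: place WR@(5,2)
Op 3: place BK@(3,2)
Op 4: place BR@(5,5)
Op 5: remove (5,2)
Op 6: remove (0,0)
Op 7: place BN@(4,4)
Op 8: place BQ@(5,3)
Per-piece attacks for W:
Union (0 distinct): (none)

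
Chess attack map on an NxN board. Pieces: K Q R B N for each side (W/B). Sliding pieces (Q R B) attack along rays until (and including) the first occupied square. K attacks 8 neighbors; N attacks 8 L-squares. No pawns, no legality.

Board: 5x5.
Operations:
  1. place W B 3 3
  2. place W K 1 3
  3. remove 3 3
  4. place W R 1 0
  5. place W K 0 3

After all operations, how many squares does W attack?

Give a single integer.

Answer: 14

Derivation:
Op 1: place WB@(3,3)
Op 2: place WK@(1,3)
Op 3: remove (3,3)
Op 4: place WR@(1,0)
Op 5: place WK@(0,3)
Per-piece attacks for W:
  WK@(0,3): attacks (0,4) (0,2) (1,3) (1,4) (1,2)
  WR@(1,0): attacks (1,1) (1,2) (1,3) (2,0) (3,0) (4,0) (0,0) [ray(0,1) blocked at (1,3)]
  WK@(1,3): attacks (1,4) (1,2) (2,3) (0,3) (2,4) (2,2) (0,4) (0,2)
Union (14 distinct): (0,0) (0,2) (0,3) (0,4) (1,1) (1,2) (1,3) (1,4) (2,0) (2,2) (2,3) (2,4) (3,0) (4,0)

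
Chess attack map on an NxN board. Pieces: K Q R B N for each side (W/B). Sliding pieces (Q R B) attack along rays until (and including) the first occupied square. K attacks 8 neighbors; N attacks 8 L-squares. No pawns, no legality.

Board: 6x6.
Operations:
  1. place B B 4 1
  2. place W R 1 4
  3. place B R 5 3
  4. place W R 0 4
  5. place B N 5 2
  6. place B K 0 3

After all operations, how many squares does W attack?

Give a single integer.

Op 1: place BB@(4,1)
Op 2: place WR@(1,4)
Op 3: place BR@(5,3)
Op 4: place WR@(0,4)
Op 5: place BN@(5,2)
Op 6: place BK@(0,3)
Per-piece attacks for W:
  WR@(0,4): attacks (0,5) (0,3) (1,4) [ray(0,-1) blocked at (0,3); ray(1,0) blocked at (1,4)]
  WR@(1,4): attacks (1,5) (1,3) (1,2) (1,1) (1,0) (2,4) (3,4) (4,4) (5,4) (0,4) [ray(-1,0) blocked at (0,4)]
Union (13 distinct): (0,3) (0,4) (0,5) (1,0) (1,1) (1,2) (1,3) (1,4) (1,5) (2,4) (3,4) (4,4) (5,4)

Answer: 13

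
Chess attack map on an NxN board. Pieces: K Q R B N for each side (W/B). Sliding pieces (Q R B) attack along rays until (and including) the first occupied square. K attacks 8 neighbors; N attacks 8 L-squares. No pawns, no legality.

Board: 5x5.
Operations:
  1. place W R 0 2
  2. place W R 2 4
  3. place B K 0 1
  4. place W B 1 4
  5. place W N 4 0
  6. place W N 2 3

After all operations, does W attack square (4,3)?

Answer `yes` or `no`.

Answer: no

Derivation:
Op 1: place WR@(0,2)
Op 2: place WR@(2,4)
Op 3: place BK@(0,1)
Op 4: place WB@(1,4)
Op 5: place WN@(4,0)
Op 6: place WN@(2,3)
Per-piece attacks for W:
  WR@(0,2): attacks (0,3) (0,4) (0,1) (1,2) (2,2) (3,2) (4,2) [ray(0,-1) blocked at (0,1)]
  WB@(1,4): attacks (2,3) (0,3) [ray(1,-1) blocked at (2,3)]
  WN@(2,3): attacks (4,4) (0,4) (3,1) (4,2) (1,1) (0,2)
  WR@(2,4): attacks (2,3) (3,4) (4,4) (1,4) [ray(0,-1) blocked at (2,3); ray(-1,0) blocked at (1,4)]
  WN@(4,0): attacks (3,2) (2,1)
W attacks (4,3): no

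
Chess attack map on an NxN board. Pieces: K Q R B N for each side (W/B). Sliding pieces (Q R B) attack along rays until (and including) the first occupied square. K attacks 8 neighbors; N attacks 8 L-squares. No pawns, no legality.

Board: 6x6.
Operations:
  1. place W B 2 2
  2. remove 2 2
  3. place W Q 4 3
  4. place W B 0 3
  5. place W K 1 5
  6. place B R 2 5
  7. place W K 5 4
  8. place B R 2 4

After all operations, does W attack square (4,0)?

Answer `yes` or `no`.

Answer: yes

Derivation:
Op 1: place WB@(2,2)
Op 2: remove (2,2)
Op 3: place WQ@(4,3)
Op 4: place WB@(0,3)
Op 5: place WK@(1,5)
Op 6: place BR@(2,5)
Op 7: place WK@(5,4)
Op 8: place BR@(2,4)
Per-piece attacks for W:
  WB@(0,3): attacks (1,4) (2,5) (1,2) (2,1) (3,0) [ray(1,1) blocked at (2,5)]
  WK@(1,5): attacks (1,4) (2,5) (0,5) (2,4) (0,4)
  WQ@(4,3): attacks (4,4) (4,5) (4,2) (4,1) (4,0) (5,3) (3,3) (2,3) (1,3) (0,3) (5,4) (5,2) (3,4) (2,5) (3,2) (2,1) (1,0) [ray(-1,0) blocked at (0,3); ray(1,1) blocked at (5,4); ray(-1,1) blocked at (2,5)]
  WK@(5,4): attacks (5,5) (5,3) (4,4) (4,5) (4,3)
W attacks (4,0): yes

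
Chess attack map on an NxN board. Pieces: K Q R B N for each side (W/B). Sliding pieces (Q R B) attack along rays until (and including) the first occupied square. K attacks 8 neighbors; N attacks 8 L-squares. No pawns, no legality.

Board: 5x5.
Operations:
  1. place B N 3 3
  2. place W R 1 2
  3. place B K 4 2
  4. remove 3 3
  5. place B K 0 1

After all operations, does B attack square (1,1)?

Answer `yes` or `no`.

Op 1: place BN@(3,3)
Op 2: place WR@(1,2)
Op 3: place BK@(4,2)
Op 4: remove (3,3)
Op 5: place BK@(0,1)
Per-piece attacks for B:
  BK@(0,1): attacks (0,2) (0,0) (1,1) (1,2) (1,0)
  BK@(4,2): attacks (4,3) (4,1) (3,2) (3,3) (3,1)
B attacks (1,1): yes

Answer: yes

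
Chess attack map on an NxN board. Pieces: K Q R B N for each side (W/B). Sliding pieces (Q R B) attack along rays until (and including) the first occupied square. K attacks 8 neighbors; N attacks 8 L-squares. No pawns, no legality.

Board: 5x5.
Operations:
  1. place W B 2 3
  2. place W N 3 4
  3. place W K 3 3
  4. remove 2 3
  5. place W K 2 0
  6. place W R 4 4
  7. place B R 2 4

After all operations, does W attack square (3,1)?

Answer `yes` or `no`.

Answer: yes

Derivation:
Op 1: place WB@(2,3)
Op 2: place WN@(3,4)
Op 3: place WK@(3,3)
Op 4: remove (2,3)
Op 5: place WK@(2,0)
Op 6: place WR@(4,4)
Op 7: place BR@(2,4)
Per-piece attacks for W:
  WK@(2,0): attacks (2,1) (3,0) (1,0) (3,1) (1,1)
  WK@(3,3): attacks (3,4) (3,2) (4,3) (2,3) (4,4) (4,2) (2,4) (2,2)
  WN@(3,4): attacks (4,2) (2,2) (1,3)
  WR@(4,4): attacks (4,3) (4,2) (4,1) (4,0) (3,4) [ray(-1,0) blocked at (3,4)]
W attacks (3,1): yes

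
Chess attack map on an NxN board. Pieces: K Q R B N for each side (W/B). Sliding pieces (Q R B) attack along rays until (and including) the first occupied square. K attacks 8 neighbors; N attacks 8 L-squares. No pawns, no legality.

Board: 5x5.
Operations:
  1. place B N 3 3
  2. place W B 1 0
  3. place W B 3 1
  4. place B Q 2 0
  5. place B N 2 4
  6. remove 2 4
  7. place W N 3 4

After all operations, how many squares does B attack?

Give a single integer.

Op 1: place BN@(3,3)
Op 2: place WB@(1,0)
Op 3: place WB@(3,1)
Op 4: place BQ@(2,0)
Op 5: place BN@(2,4)
Op 6: remove (2,4)
Op 7: place WN@(3,4)
Per-piece attacks for B:
  BQ@(2,0): attacks (2,1) (2,2) (2,3) (2,4) (3,0) (4,0) (1,0) (3,1) (1,1) (0,2) [ray(-1,0) blocked at (1,0); ray(1,1) blocked at (3,1)]
  BN@(3,3): attacks (1,4) (4,1) (2,1) (1,2)
Union (13 distinct): (0,2) (1,0) (1,1) (1,2) (1,4) (2,1) (2,2) (2,3) (2,4) (3,0) (3,1) (4,0) (4,1)

Answer: 13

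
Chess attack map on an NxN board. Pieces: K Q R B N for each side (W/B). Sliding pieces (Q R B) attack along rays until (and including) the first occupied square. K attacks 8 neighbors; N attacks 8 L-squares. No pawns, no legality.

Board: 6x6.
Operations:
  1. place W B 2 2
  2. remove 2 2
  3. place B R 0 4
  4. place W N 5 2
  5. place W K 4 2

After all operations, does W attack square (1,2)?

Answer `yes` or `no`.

Answer: no

Derivation:
Op 1: place WB@(2,2)
Op 2: remove (2,2)
Op 3: place BR@(0,4)
Op 4: place WN@(5,2)
Op 5: place WK@(4,2)
Per-piece attacks for W:
  WK@(4,2): attacks (4,3) (4,1) (5,2) (3,2) (5,3) (5,1) (3,3) (3,1)
  WN@(5,2): attacks (4,4) (3,3) (4,0) (3,1)
W attacks (1,2): no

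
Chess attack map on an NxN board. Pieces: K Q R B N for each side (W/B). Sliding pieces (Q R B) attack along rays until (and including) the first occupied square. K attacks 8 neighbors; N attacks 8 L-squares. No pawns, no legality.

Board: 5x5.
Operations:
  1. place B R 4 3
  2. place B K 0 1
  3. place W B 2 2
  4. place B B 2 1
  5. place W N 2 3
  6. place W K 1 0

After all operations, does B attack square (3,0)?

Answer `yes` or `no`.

Answer: yes

Derivation:
Op 1: place BR@(4,3)
Op 2: place BK@(0,1)
Op 3: place WB@(2,2)
Op 4: place BB@(2,1)
Op 5: place WN@(2,3)
Op 6: place WK@(1,0)
Per-piece attacks for B:
  BK@(0,1): attacks (0,2) (0,0) (1,1) (1,2) (1,0)
  BB@(2,1): attacks (3,2) (4,3) (3,0) (1,2) (0,3) (1,0) [ray(1,1) blocked at (4,3); ray(-1,-1) blocked at (1,0)]
  BR@(4,3): attacks (4,4) (4,2) (4,1) (4,0) (3,3) (2,3) [ray(-1,0) blocked at (2,3)]
B attacks (3,0): yes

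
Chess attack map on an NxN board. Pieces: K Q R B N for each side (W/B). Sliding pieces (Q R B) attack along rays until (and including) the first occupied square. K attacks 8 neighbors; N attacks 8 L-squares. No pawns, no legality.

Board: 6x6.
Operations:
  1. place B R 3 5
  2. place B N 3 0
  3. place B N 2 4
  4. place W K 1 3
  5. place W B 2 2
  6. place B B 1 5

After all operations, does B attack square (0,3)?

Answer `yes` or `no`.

Op 1: place BR@(3,5)
Op 2: place BN@(3,0)
Op 3: place BN@(2,4)
Op 4: place WK@(1,3)
Op 5: place WB@(2,2)
Op 6: place BB@(1,5)
Per-piece attacks for B:
  BB@(1,5): attacks (2,4) (0,4) [ray(1,-1) blocked at (2,4)]
  BN@(2,4): attacks (4,5) (0,5) (3,2) (4,3) (1,2) (0,3)
  BN@(3,0): attacks (4,2) (5,1) (2,2) (1,1)
  BR@(3,5): attacks (3,4) (3,3) (3,2) (3,1) (3,0) (4,5) (5,5) (2,5) (1,5) [ray(0,-1) blocked at (3,0); ray(-1,0) blocked at (1,5)]
B attacks (0,3): yes

Answer: yes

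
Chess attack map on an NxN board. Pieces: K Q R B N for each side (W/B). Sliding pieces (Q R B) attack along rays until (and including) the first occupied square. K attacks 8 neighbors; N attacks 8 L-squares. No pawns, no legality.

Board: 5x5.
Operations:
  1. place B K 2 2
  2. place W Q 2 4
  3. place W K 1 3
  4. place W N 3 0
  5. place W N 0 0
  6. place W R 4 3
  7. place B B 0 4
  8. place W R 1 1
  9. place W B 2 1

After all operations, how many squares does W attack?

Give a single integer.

Answer: 22

Derivation:
Op 1: place BK@(2,2)
Op 2: place WQ@(2,4)
Op 3: place WK@(1,3)
Op 4: place WN@(3,0)
Op 5: place WN@(0,0)
Op 6: place WR@(4,3)
Op 7: place BB@(0,4)
Op 8: place WR@(1,1)
Op 9: place WB@(2,1)
Per-piece attacks for W:
  WN@(0,0): attacks (1,2) (2,1)
  WR@(1,1): attacks (1,2) (1,3) (1,0) (2,1) (0,1) [ray(0,1) blocked at (1,3); ray(1,0) blocked at (2,1)]
  WK@(1,3): attacks (1,4) (1,2) (2,3) (0,3) (2,4) (2,2) (0,4) (0,2)
  WB@(2,1): attacks (3,2) (4,3) (3,0) (1,2) (0,3) (1,0) [ray(1,1) blocked at (4,3); ray(1,-1) blocked at (3,0)]
  WQ@(2,4): attacks (2,3) (2,2) (3,4) (4,4) (1,4) (0,4) (3,3) (4,2) (1,3) [ray(0,-1) blocked at (2,2); ray(-1,0) blocked at (0,4); ray(-1,-1) blocked at (1,3)]
  WN@(3,0): attacks (4,2) (2,2) (1,1)
  WR@(4,3): attacks (4,4) (4,2) (4,1) (4,0) (3,3) (2,3) (1,3) [ray(-1,0) blocked at (1,3)]
Union (22 distinct): (0,1) (0,2) (0,3) (0,4) (1,0) (1,1) (1,2) (1,3) (1,4) (2,1) (2,2) (2,3) (2,4) (3,0) (3,2) (3,3) (3,4) (4,0) (4,1) (4,2) (4,3) (4,4)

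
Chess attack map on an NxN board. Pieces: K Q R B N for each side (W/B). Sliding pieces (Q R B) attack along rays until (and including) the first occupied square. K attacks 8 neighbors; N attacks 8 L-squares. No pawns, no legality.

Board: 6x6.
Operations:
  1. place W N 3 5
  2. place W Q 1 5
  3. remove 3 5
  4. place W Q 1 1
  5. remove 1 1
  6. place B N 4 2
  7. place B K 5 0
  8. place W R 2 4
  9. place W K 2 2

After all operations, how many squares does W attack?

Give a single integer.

Answer: 21

Derivation:
Op 1: place WN@(3,5)
Op 2: place WQ@(1,5)
Op 3: remove (3,5)
Op 4: place WQ@(1,1)
Op 5: remove (1,1)
Op 6: place BN@(4,2)
Op 7: place BK@(5,0)
Op 8: place WR@(2,4)
Op 9: place WK@(2,2)
Per-piece attacks for W:
  WQ@(1,5): attacks (1,4) (1,3) (1,2) (1,1) (1,0) (2,5) (3,5) (4,5) (5,5) (0,5) (2,4) (0,4) [ray(1,-1) blocked at (2,4)]
  WK@(2,2): attacks (2,3) (2,1) (3,2) (1,2) (3,3) (3,1) (1,3) (1,1)
  WR@(2,4): attacks (2,5) (2,3) (2,2) (3,4) (4,4) (5,4) (1,4) (0,4) [ray(0,-1) blocked at (2,2)]
Union (21 distinct): (0,4) (0,5) (1,0) (1,1) (1,2) (1,3) (1,4) (2,1) (2,2) (2,3) (2,4) (2,5) (3,1) (3,2) (3,3) (3,4) (3,5) (4,4) (4,5) (5,4) (5,5)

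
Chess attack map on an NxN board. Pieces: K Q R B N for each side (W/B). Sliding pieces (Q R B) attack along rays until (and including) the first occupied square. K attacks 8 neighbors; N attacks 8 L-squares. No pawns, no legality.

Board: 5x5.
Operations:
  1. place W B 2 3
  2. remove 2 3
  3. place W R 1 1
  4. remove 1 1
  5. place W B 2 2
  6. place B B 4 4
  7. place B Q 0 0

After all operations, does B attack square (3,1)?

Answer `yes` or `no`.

Op 1: place WB@(2,3)
Op 2: remove (2,3)
Op 3: place WR@(1,1)
Op 4: remove (1,1)
Op 5: place WB@(2,2)
Op 6: place BB@(4,4)
Op 7: place BQ@(0,0)
Per-piece attacks for B:
  BQ@(0,0): attacks (0,1) (0,2) (0,3) (0,4) (1,0) (2,0) (3,0) (4,0) (1,1) (2,2) [ray(1,1) blocked at (2,2)]
  BB@(4,4): attacks (3,3) (2,2) [ray(-1,-1) blocked at (2,2)]
B attacks (3,1): no

Answer: no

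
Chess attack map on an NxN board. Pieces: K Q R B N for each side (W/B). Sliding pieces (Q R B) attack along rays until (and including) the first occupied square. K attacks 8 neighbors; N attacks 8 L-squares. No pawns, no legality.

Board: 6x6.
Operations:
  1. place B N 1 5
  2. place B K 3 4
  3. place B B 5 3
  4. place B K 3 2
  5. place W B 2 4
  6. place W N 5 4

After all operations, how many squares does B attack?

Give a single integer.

Answer: 16

Derivation:
Op 1: place BN@(1,5)
Op 2: place BK@(3,4)
Op 3: place BB@(5,3)
Op 4: place BK@(3,2)
Op 5: place WB@(2,4)
Op 6: place WN@(5,4)
Per-piece attacks for B:
  BN@(1,5): attacks (2,3) (3,4) (0,3)
  BK@(3,2): attacks (3,3) (3,1) (4,2) (2,2) (4,3) (4,1) (2,3) (2,1)
  BK@(3,4): attacks (3,5) (3,3) (4,4) (2,4) (4,5) (4,3) (2,5) (2,3)
  BB@(5,3): attacks (4,4) (3,5) (4,2) (3,1) (2,0)
Union (16 distinct): (0,3) (2,0) (2,1) (2,2) (2,3) (2,4) (2,5) (3,1) (3,3) (3,4) (3,5) (4,1) (4,2) (4,3) (4,4) (4,5)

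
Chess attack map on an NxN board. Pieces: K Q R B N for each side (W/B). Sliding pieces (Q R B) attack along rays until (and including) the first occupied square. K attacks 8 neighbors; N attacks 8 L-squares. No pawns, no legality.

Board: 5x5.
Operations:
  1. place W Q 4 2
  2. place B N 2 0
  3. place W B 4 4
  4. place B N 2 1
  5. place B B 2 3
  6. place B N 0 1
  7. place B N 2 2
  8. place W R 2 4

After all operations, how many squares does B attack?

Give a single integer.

Op 1: place WQ@(4,2)
Op 2: place BN@(2,0)
Op 3: place WB@(4,4)
Op 4: place BN@(2,1)
Op 5: place BB@(2,3)
Op 6: place BN@(0,1)
Op 7: place BN@(2,2)
Op 8: place WR@(2,4)
Per-piece attacks for B:
  BN@(0,1): attacks (1,3) (2,2) (2,0)
  BN@(2,0): attacks (3,2) (4,1) (1,2) (0,1)
  BN@(2,1): attacks (3,3) (4,2) (1,3) (0,2) (4,0) (0,0)
  BN@(2,2): attacks (3,4) (4,3) (1,4) (0,3) (3,0) (4,1) (1,0) (0,1)
  BB@(2,3): attacks (3,4) (3,2) (4,1) (1,4) (1,2) (0,1) [ray(-1,-1) blocked at (0,1)]
Union (18 distinct): (0,0) (0,1) (0,2) (0,3) (1,0) (1,2) (1,3) (1,4) (2,0) (2,2) (3,0) (3,2) (3,3) (3,4) (4,0) (4,1) (4,2) (4,3)

Answer: 18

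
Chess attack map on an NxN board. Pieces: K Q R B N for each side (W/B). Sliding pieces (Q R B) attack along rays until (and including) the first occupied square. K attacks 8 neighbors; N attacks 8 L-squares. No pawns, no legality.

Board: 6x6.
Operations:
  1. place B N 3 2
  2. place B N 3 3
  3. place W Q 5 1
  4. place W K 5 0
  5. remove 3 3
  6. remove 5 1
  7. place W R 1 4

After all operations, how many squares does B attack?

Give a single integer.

Answer: 8

Derivation:
Op 1: place BN@(3,2)
Op 2: place BN@(3,3)
Op 3: place WQ@(5,1)
Op 4: place WK@(5,0)
Op 5: remove (3,3)
Op 6: remove (5,1)
Op 7: place WR@(1,4)
Per-piece attacks for B:
  BN@(3,2): attacks (4,4) (5,3) (2,4) (1,3) (4,0) (5,1) (2,0) (1,1)
Union (8 distinct): (1,1) (1,3) (2,0) (2,4) (4,0) (4,4) (5,1) (5,3)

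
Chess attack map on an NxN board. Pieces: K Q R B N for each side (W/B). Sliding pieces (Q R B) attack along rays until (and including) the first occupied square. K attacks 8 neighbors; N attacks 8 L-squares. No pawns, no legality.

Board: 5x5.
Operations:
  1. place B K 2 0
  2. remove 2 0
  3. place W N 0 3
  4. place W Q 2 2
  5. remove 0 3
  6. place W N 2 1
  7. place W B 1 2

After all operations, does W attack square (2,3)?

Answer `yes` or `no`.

Op 1: place BK@(2,0)
Op 2: remove (2,0)
Op 3: place WN@(0,3)
Op 4: place WQ@(2,2)
Op 5: remove (0,3)
Op 6: place WN@(2,1)
Op 7: place WB@(1,2)
Per-piece attacks for W:
  WB@(1,2): attacks (2,3) (3,4) (2,1) (0,3) (0,1) [ray(1,-1) blocked at (2,1)]
  WN@(2,1): attacks (3,3) (4,2) (1,3) (0,2) (4,0) (0,0)
  WQ@(2,2): attacks (2,3) (2,4) (2,1) (3,2) (4,2) (1,2) (3,3) (4,4) (3,1) (4,0) (1,3) (0,4) (1,1) (0,0) [ray(0,-1) blocked at (2,1); ray(-1,0) blocked at (1,2)]
W attacks (2,3): yes

Answer: yes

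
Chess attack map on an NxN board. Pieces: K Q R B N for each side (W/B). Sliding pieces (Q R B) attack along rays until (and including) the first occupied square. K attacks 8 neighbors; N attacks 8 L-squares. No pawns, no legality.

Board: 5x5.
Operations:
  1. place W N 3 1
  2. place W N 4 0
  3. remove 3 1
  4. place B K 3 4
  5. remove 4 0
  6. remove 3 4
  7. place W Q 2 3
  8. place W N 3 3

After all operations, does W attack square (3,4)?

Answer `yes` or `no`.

Op 1: place WN@(3,1)
Op 2: place WN@(4,0)
Op 3: remove (3,1)
Op 4: place BK@(3,4)
Op 5: remove (4,0)
Op 6: remove (3,4)
Op 7: place WQ@(2,3)
Op 8: place WN@(3,3)
Per-piece attacks for W:
  WQ@(2,3): attacks (2,4) (2,2) (2,1) (2,0) (3,3) (1,3) (0,3) (3,4) (3,2) (4,1) (1,4) (1,2) (0,1) [ray(1,0) blocked at (3,3)]
  WN@(3,3): attacks (1,4) (4,1) (2,1) (1,2)
W attacks (3,4): yes

Answer: yes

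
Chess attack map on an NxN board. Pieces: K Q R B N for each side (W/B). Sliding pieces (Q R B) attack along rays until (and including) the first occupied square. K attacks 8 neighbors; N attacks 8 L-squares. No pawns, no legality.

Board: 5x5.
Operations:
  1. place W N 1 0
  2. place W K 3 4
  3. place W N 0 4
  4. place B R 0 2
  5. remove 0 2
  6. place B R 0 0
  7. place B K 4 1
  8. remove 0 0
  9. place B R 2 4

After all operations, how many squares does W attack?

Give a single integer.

Answer: 9

Derivation:
Op 1: place WN@(1,0)
Op 2: place WK@(3,4)
Op 3: place WN@(0,4)
Op 4: place BR@(0,2)
Op 5: remove (0,2)
Op 6: place BR@(0,0)
Op 7: place BK@(4,1)
Op 8: remove (0,0)
Op 9: place BR@(2,4)
Per-piece attacks for W:
  WN@(0,4): attacks (1,2) (2,3)
  WN@(1,0): attacks (2,2) (3,1) (0,2)
  WK@(3,4): attacks (3,3) (4,4) (2,4) (4,3) (2,3)
Union (9 distinct): (0,2) (1,2) (2,2) (2,3) (2,4) (3,1) (3,3) (4,3) (4,4)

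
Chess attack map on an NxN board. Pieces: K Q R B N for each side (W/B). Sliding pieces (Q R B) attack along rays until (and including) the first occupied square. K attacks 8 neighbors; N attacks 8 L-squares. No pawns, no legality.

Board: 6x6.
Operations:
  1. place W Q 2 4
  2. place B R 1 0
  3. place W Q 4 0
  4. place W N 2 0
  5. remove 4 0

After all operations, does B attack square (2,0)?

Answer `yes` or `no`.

Answer: yes

Derivation:
Op 1: place WQ@(2,4)
Op 2: place BR@(1,0)
Op 3: place WQ@(4,0)
Op 4: place WN@(2,0)
Op 5: remove (4,0)
Per-piece attacks for B:
  BR@(1,0): attacks (1,1) (1,2) (1,3) (1,4) (1,5) (2,0) (0,0) [ray(1,0) blocked at (2,0)]
B attacks (2,0): yes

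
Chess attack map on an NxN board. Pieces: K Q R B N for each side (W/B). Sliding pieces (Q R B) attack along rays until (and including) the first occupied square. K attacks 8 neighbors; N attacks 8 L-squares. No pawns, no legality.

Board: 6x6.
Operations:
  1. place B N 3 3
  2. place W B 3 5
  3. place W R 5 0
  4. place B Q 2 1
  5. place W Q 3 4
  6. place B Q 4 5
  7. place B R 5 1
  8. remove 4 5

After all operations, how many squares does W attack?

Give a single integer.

Answer: 23

Derivation:
Op 1: place BN@(3,3)
Op 2: place WB@(3,5)
Op 3: place WR@(5,0)
Op 4: place BQ@(2,1)
Op 5: place WQ@(3,4)
Op 6: place BQ@(4,5)
Op 7: place BR@(5,1)
Op 8: remove (4,5)
Per-piece attacks for W:
  WQ@(3,4): attacks (3,5) (3,3) (4,4) (5,4) (2,4) (1,4) (0,4) (4,5) (4,3) (5,2) (2,5) (2,3) (1,2) (0,1) [ray(0,1) blocked at (3,5); ray(0,-1) blocked at (3,3)]
  WB@(3,5): attacks (4,4) (5,3) (2,4) (1,3) (0,2)
  WR@(5,0): attacks (5,1) (4,0) (3,0) (2,0) (1,0) (0,0) [ray(0,1) blocked at (5,1)]
Union (23 distinct): (0,0) (0,1) (0,2) (0,4) (1,0) (1,2) (1,3) (1,4) (2,0) (2,3) (2,4) (2,5) (3,0) (3,3) (3,5) (4,0) (4,3) (4,4) (4,5) (5,1) (5,2) (5,3) (5,4)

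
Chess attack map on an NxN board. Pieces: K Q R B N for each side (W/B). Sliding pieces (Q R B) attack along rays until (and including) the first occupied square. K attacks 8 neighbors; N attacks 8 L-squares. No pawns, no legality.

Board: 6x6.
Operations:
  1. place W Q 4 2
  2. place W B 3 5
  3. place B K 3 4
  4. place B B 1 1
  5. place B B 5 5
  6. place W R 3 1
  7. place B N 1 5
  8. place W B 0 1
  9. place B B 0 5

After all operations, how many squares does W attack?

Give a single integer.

Answer: 23

Derivation:
Op 1: place WQ@(4,2)
Op 2: place WB@(3,5)
Op 3: place BK@(3,4)
Op 4: place BB@(1,1)
Op 5: place BB@(5,5)
Op 6: place WR@(3,1)
Op 7: place BN@(1,5)
Op 8: place WB@(0,1)
Op 9: place BB@(0,5)
Per-piece attacks for W:
  WB@(0,1): attacks (1,2) (2,3) (3,4) (1,0) [ray(1,1) blocked at (3,4)]
  WR@(3,1): attacks (3,2) (3,3) (3,4) (3,0) (4,1) (5,1) (2,1) (1,1) [ray(0,1) blocked at (3,4); ray(-1,0) blocked at (1,1)]
  WB@(3,5): attacks (4,4) (5,3) (2,4) (1,3) (0,2)
  WQ@(4,2): attacks (4,3) (4,4) (4,5) (4,1) (4,0) (5,2) (3,2) (2,2) (1,2) (0,2) (5,3) (5,1) (3,3) (2,4) (1,5) (3,1) [ray(-1,1) blocked at (1,5); ray(-1,-1) blocked at (3,1)]
Union (23 distinct): (0,2) (1,0) (1,1) (1,2) (1,3) (1,5) (2,1) (2,2) (2,3) (2,4) (3,0) (3,1) (3,2) (3,3) (3,4) (4,0) (4,1) (4,3) (4,4) (4,5) (5,1) (5,2) (5,3)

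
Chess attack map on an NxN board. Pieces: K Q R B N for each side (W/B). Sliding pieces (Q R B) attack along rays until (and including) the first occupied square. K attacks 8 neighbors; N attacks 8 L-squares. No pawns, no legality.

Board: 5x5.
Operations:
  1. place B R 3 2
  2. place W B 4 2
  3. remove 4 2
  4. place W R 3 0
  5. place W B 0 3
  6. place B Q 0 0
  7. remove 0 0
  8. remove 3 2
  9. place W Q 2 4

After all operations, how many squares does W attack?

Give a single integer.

Op 1: place BR@(3,2)
Op 2: place WB@(4,2)
Op 3: remove (4,2)
Op 4: place WR@(3,0)
Op 5: place WB@(0,3)
Op 6: place BQ@(0,0)
Op 7: remove (0,0)
Op 8: remove (3,2)
Op 9: place WQ@(2,4)
Per-piece attacks for W:
  WB@(0,3): attacks (1,4) (1,2) (2,1) (3,0) [ray(1,-1) blocked at (3,0)]
  WQ@(2,4): attacks (2,3) (2,2) (2,1) (2,0) (3,4) (4,4) (1,4) (0,4) (3,3) (4,2) (1,3) (0,2)
  WR@(3,0): attacks (3,1) (3,2) (3,3) (3,4) (4,0) (2,0) (1,0) (0,0)
Union (19 distinct): (0,0) (0,2) (0,4) (1,0) (1,2) (1,3) (1,4) (2,0) (2,1) (2,2) (2,3) (3,0) (3,1) (3,2) (3,3) (3,4) (4,0) (4,2) (4,4)

Answer: 19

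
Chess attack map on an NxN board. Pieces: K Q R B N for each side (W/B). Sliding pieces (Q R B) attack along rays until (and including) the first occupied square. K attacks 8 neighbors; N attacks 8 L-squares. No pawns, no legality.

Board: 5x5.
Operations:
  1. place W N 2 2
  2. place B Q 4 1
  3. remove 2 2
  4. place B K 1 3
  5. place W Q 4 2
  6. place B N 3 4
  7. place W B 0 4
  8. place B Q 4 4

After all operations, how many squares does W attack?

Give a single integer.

Op 1: place WN@(2,2)
Op 2: place BQ@(4,1)
Op 3: remove (2,2)
Op 4: place BK@(1,3)
Op 5: place WQ@(4,2)
Op 6: place BN@(3,4)
Op 7: place WB@(0,4)
Op 8: place BQ@(4,4)
Per-piece attacks for W:
  WB@(0,4): attacks (1,3) [ray(1,-1) blocked at (1,3)]
  WQ@(4,2): attacks (4,3) (4,4) (4,1) (3,2) (2,2) (1,2) (0,2) (3,3) (2,4) (3,1) (2,0) [ray(0,1) blocked at (4,4); ray(0,-1) blocked at (4,1)]
Union (12 distinct): (0,2) (1,2) (1,3) (2,0) (2,2) (2,4) (3,1) (3,2) (3,3) (4,1) (4,3) (4,4)

Answer: 12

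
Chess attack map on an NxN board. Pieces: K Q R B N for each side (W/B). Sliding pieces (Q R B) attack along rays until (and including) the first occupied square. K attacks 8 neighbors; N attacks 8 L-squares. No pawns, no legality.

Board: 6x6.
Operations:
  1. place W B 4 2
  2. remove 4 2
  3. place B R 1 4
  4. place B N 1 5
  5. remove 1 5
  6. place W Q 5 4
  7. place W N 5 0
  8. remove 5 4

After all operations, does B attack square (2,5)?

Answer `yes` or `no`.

Op 1: place WB@(4,2)
Op 2: remove (4,2)
Op 3: place BR@(1,4)
Op 4: place BN@(1,5)
Op 5: remove (1,5)
Op 6: place WQ@(5,4)
Op 7: place WN@(5,0)
Op 8: remove (5,4)
Per-piece attacks for B:
  BR@(1,4): attacks (1,5) (1,3) (1,2) (1,1) (1,0) (2,4) (3,4) (4,4) (5,4) (0,4)
B attacks (2,5): no

Answer: no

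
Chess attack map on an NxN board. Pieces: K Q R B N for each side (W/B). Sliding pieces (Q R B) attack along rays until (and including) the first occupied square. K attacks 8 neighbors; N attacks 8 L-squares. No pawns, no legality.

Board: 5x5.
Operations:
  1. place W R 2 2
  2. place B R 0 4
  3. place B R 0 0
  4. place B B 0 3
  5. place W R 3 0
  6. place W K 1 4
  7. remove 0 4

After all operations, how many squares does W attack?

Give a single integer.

Op 1: place WR@(2,2)
Op 2: place BR@(0,4)
Op 3: place BR@(0,0)
Op 4: place BB@(0,3)
Op 5: place WR@(3,0)
Op 6: place WK@(1,4)
Op 7: remove (0,4)
Per-piece attacks for W:
  WK@(1,4): attacks (1,3) (2,4) (0,4) (2,3) (0,3)
  WR@(2,2): attacks (2,3) (2,4) (2,1) (2,0) (3,2) (4,2) (1,2) (0,2)
  WR@(3,0): attacks (3,1) (3,2) (3,3) (3,4) (4,0) (2,0) (1,0) (0,0) [ray(-1,0) blocked at (0,0)]
Union (17 distinct): (0,0) (0,2) (0,3) (0,4) (1,0) (1,2) (1,3) (2,0) (2,1) (2,3) (2,4) (3,1) (3,2) (3,3) (3,4) (4,0) (4,2)

Answer: 17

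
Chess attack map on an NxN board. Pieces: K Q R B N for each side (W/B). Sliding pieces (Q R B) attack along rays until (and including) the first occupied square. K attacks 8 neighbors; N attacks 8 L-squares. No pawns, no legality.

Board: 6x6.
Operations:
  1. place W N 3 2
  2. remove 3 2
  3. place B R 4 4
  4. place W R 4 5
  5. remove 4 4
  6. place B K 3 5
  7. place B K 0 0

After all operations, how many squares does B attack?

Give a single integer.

Answer: 8

Derivation:
Op 1: place WN@(3,2)
Op 2: remove (3,2)
Op 3: place BR@(4,4)
Op 4: place WR@(4,5)
Op 5: remove (4,4)
Op 6: place BK@(3,5)
Op 7: place BK@(0,0)
Per-piece attacks for B:
  BK@(0,0): attacks (0,1) (1,0) (1,1)
  BK@(3,5): attacks (3,4) (4,5) (2,5) (4,4) (2,4)
Union (8 distinct): (0,1) (1,0) (1,1) (2,4) (2,5) (3,4) (4,4) (4,5)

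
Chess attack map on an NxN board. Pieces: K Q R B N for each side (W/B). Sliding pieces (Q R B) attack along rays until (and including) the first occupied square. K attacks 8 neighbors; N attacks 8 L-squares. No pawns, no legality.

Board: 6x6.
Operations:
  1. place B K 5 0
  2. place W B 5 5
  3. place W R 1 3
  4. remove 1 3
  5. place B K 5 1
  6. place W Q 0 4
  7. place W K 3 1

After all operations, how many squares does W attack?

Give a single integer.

Op 1: place BK@(5,0)
Op 2: place WB@(5,5)
Op 3: place WR@(1,3)
Op 4: remove (1,3)
Op 5: place BK@(5,1)
Op 6: place WQ@(0,4)
Op 7: place WK@(3,1)
Per-piece attacks for W:
  WQ@(0,4): attacks (0,5) (0,3) (0,2) (0,1) (0,0) (1,4) (2,4) (3,4) (4,4) (5,4) (1,5) (1,3) (2,2) (3,1) [ray(1,-1) blocked at (3,1)]
  WK@(3,1): attacks (3,2) (3,0) (4,1) (2,1) (4,2) (4,0) (2,2) (2,0)
  WB@(5,5): attacks (4,4) (3,3) (2,2) (1,1) (0,0)
Union (23 distinct): (0,0) (0,1) (0,2) (0,3) (0,5) (1,1) (1,3) (1,4) (1,5) (2,0) (2,1) (2,2) (2,4) (3,0) (3,1) (3,2) (3,3) (3,4) (4,0) (4,1) (4,2) (4,4) (5,4)

Answer: 23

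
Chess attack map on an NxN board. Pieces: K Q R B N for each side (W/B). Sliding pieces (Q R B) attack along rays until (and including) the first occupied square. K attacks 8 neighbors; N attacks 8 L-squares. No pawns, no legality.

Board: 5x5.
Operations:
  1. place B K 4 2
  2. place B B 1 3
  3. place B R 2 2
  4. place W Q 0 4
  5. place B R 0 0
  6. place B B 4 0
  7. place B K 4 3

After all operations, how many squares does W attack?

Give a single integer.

Answer: 9

Derivation:
Op 1: place BK@(4,2)
Op 2: place BB@(1,3)
Op 3: place BR@(2,2)
Op 4: place WQ@(0,4)
Op 5: place BR@(0,0)
Op 6: place BB@(4,0)
Op 7: place BK@(4,3)
Per-piece attacks for W:
  WQ@(0,4): attacks (0,3) (0,2) (0,1) (0,0) (1,4) (2,4) (3,4) (4,4) (1,3) [ray(0,-1) blocked at (0,0); ray(1,-1) blocked at (1,3)]
Union (9 distinct): (0,0) (0,1) (0,2) (0,3) (1,3) (1,4) (2,4) (3,4) (4,4)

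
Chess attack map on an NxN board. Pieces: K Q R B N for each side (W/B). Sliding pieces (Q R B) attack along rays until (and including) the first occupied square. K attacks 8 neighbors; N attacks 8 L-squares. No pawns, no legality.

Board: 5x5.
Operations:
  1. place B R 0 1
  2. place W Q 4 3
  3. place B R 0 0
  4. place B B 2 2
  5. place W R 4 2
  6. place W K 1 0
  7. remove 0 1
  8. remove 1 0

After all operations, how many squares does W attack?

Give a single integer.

Answer: 14

Derivation:
Op 1: place BR@(0,1)
Op 2: place WQ@(4,3)
Op 3: place BR@(0,0)
Op 4: place BB@(2,2)
Op 5: place WR@(4,2)
Op 6: place WK@(1,0)
Op 7: remove (0,1)
Op 8: remove (1,0)
Per-piece attacks for W:
  WR@(4,2): attacks (4,3) (4,1) (4,0) (3,2) (2,2) [ray(0,1) blocked at (4,3); ray(-1,0) blocked at (2,2)]
  WQ@(4,3): attacks (4,4) (4,2) (3,3) (2,3) (1,3) (0,3) (3,4) (3,2) (2,1) (1,0) [ray(0,-1) blocked at (4,2)]
Union (14 distinct): (0,3) (1,0) (1,3) (2,1) (2,2) (2,3) (3,2) (3,3) (3,4) (4,0) (4,1) (4,2) (4,3) (4,4)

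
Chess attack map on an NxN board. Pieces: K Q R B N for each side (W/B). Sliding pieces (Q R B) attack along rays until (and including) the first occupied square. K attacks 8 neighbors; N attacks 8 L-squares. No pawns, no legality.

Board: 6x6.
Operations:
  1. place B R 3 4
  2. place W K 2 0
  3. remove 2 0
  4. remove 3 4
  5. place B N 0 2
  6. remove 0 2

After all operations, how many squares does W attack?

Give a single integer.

Answer: 0

Derivation:
Op 1: place BR@(3,4)
Op 2: place WK@(2,0)
Op 3: remove (2,0)
Op 4: remove (3,4)
Op 5: place BN@(0,2)
Op 6: remove (0,2)
Per-piece attacks for W:
Union (0 distinct): (none)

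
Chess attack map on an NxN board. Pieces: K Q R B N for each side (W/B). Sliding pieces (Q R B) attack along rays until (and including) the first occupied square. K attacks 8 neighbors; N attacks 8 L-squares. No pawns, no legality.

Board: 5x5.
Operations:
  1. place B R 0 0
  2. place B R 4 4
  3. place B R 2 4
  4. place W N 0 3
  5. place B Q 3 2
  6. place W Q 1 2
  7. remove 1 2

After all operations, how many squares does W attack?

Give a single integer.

Op 1: place BR@(0,0)
Op 2: place BR@(4,4)
Op 3: place BR@(2,4)
Op 4: place WN@(0,3)
Op 5: place BQ@(3,2)
Op 6: place WQ@(1,2)
Op 7: remove (1,2)
Per-piece attacks for W:
  WN@(0,3): attacks (2,4) (1,1) (2,2)
Union (3 distinct): (1,1) (2,2) (2,4)

Answer: 3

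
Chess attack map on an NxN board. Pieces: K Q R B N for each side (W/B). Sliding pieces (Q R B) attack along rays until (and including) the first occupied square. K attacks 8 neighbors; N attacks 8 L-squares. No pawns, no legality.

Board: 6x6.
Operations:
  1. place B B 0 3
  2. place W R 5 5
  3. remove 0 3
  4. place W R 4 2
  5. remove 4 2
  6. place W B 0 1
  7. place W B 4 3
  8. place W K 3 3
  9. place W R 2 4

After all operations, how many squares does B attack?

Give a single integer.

Op 1: place BB@(0,3)
Op 2: place WR@(5,5)
Op 3: remove (0,3)
Op 4: place WR@(4,2)
Op 5: remove (4,2)
Op 6: place WB@(0,1)
Op 7: place WB@(4,3)
Op 8: place WK@(3,3)
Op 9: place WR@(2,4)
Per-piece attacks for B:
Union (0 distinct): (none)

Answer: 0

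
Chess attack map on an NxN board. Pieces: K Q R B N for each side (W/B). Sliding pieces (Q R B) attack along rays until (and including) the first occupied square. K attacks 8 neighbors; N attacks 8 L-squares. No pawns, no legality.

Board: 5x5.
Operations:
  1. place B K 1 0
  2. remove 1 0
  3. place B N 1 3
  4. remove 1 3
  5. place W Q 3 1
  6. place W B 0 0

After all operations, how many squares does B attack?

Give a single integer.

Answer: 0

Derivation:
Op 1: place BK@(1,0)
Op 2: remove (1,0)
Op 3: place BN@(1,3)
Op 4: remove (1,3)
Op 5: place WQ@(3,1)
Op 6: place WB@(0,0)
Per-piece attacks for B:
Union (0 distinct): (none)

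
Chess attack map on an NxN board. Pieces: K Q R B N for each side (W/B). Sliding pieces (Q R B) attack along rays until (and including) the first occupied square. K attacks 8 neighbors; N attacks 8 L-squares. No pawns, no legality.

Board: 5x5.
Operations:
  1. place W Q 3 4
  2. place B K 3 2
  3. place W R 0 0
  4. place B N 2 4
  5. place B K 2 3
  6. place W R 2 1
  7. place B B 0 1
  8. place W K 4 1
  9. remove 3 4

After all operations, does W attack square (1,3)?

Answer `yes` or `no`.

Op 1: place WQ@(3,4)
Op 2: place BK@(3,2)
Op 3: place WR@(0,0)
Op 4: place BN@(2,4)
Op 5: place BK@(2,3)
Op 6: place WR@(2,1)
Op 7: place BB@(0,1)
Op 8: place WK@(4,1)
Op 9: remove (3,4)
Per-piece attacks for W:
  WR@(0,0): attacks (0,1) (1,0) (2,0) (3,0) (4,0) [ray(0,1) blocked at (0,1)]
  WR@(2,1): attacks (2,2) (2,3) (2,0) (3,1) (4,1) (1,1) (0,1) [ray(0,1) blocked at (2,3); ray(1,0) blocked at (4,1); ray(-1,0) blocked at (0,1)]
  WK@(4,1): attacks (4,2) (4,0) (3,1) (3,2) (3,0)
W attacks (1,3): no

Answer: no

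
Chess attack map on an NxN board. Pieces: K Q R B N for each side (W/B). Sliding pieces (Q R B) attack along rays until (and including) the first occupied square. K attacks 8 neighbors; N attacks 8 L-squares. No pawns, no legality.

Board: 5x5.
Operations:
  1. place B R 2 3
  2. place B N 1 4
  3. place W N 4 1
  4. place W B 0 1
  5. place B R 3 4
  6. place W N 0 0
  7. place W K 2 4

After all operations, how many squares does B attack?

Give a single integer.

Op 1: place BR@(2,3)
Op 2: place BN@(1,4)
Op 3: place WN@(4,1)
Op 4: place WB@(0,1)
Op 5: place BR@(3,4)
Op 6: place WN@(0,0)
Op 7: place WK@(2,4)
Per-piece attacks for B:
  BN@(1,4): attacks (2,2) (3,3) (0,2)
  BR@(2,3): attacks (2,4) (2,2) (2,1) (2,0) (3,3) (4,3) (1,3) (0,3) [ray(0,1) blocked at (2,4)]
  BR@(3,4): attacks (3,3) (3,2) (3,1) (3,0) (4,4) (2,4) [ray(-1,0) blocked at (2,4)]
Union (13 distinct): (0,2) (0,3) (1,3) (2,0) (2,1) (2,2) (2,4) (3,0) (3,1) (3,2) (3,3) (4,3) (4,4)

Answer: 13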